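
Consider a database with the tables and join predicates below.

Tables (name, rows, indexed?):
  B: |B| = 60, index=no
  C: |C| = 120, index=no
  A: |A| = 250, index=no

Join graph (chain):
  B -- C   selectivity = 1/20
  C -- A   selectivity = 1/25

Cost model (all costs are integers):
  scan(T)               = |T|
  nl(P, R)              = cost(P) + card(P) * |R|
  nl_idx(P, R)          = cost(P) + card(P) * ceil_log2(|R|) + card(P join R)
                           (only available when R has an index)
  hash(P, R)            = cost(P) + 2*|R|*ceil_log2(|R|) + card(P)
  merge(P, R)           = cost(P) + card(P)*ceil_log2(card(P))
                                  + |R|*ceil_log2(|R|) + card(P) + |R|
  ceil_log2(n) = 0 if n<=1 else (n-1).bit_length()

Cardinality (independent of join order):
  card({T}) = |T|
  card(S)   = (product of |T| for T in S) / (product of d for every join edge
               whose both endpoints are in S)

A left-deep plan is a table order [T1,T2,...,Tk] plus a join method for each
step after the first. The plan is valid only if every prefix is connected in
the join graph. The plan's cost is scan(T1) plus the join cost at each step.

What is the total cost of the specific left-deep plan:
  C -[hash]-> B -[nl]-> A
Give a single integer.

90960

step 1: scan C: cost=120, card=120
step 2: join B via hash
    card(P join B) = 120*60/(20) = 360
    cost = 120 + 2*60*6 + 120 = 960
step 3: join A via nl
    card(P join A) = 360*250/(25) = 3600
    cost = 960 + 360*250 = 90960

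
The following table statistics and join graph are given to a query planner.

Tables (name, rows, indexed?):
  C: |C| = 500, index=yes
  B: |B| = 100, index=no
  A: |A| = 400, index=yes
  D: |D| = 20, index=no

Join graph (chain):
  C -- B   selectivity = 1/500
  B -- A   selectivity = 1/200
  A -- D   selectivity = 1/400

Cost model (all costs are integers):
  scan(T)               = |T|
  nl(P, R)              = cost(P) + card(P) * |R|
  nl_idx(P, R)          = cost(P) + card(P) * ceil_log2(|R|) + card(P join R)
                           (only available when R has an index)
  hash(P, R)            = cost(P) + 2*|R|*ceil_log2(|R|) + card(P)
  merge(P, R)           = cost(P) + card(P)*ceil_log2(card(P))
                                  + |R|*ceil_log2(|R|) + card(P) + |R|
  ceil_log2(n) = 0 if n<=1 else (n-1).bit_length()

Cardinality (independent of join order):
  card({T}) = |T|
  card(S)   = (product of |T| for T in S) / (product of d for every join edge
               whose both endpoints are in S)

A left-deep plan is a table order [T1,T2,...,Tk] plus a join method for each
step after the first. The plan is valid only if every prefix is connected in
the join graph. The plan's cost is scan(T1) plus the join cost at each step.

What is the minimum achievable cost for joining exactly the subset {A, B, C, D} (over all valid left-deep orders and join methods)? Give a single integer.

1240

Selinger DP over subsets of {A,B,C,D}:
  {C}: scan cost=500, card=500
  {B}: scan cost=100, card=100
  {A}: scan cost=400, card=400
  {D}: scan cost=20, card=20
  {BC}: card=100; try (C,nl_idx)→1100, (B,hash)→2400, (C,merge)→5900, (B,merge)→6300, (C,hash)→9200, (C,nl)→50100 …(+1); best=1100 via (C,nl_idx)
  {AB}: card=200; try (A,nl_idx)→1200, (B,hash)→2200, (A,merge)→4900, (B,merge)→5200, (A,hash)→7400, (A,nl)→40100 …(+1); best=1200 via (A,nl_idx)
  {AD}: card=20; try (A,nl_idx)→220, (D,hash)→1000, (A,merge)→4140, (D,merge)→4520, (A,hash)→7240, (A,nl)→8020 …(+1); best=220 via (A,nl_idx)
  {ABC}: card=200; try (A,nl_idx)→2200, (C,nl_idx)→3200, (A,merge)→5900, (C,merge)→8000, (A,hash)→8400, (C,hash)→10400 …(+2); best=2200 via (A,nl_idx)
  {ABD}: card=10; try (B,merge)→1140, (D,hash)→1600, (B,hash)→1640, (B,nl)→2220, (D,merge)→3120, (D,nl)→5200; best=1140 via (B,merge)
  {ABCD}: card=10; try (C,nl_idx)→1240, (D,hash)→2600, (D,merge)→4120, (C,nl)→6140, (C,merge)→6190, (D,nl)→6200 …(+1); best=1240 via (C,nl_idx)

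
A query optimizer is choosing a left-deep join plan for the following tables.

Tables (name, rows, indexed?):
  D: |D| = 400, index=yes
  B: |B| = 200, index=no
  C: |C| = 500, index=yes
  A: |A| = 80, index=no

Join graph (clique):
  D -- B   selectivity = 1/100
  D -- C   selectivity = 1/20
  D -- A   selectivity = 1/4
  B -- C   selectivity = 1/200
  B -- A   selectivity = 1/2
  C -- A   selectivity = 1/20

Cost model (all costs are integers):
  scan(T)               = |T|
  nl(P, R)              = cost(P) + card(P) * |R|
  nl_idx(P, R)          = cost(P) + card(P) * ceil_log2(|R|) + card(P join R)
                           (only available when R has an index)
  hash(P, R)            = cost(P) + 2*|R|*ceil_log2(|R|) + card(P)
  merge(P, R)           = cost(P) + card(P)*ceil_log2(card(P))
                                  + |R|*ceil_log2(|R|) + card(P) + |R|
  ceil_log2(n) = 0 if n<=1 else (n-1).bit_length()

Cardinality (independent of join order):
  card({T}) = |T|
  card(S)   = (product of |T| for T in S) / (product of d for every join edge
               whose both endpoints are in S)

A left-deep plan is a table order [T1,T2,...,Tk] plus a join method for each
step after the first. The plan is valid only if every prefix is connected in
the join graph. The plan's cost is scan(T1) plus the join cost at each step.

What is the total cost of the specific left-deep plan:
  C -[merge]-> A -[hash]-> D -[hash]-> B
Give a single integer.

28540

step 1: scan C: cost=500, card=500
step 2: join A via merge
    card(P join A) = 500*80/(20) = 2000
    cost = 500 + 500*9 + 80*7 + 500 + 80 = 6140
step 3: join D via hash
    card(P join D) = 2000*400/(20*4) = 10000
    cost = 6140 + 2*400*9 + 2000 = 15340
step 4: join B via hash
    card(P join B) = 10000*200/(100*200*2) = 50
    cost = 15340 + 2*200*8 + 10000 = 28540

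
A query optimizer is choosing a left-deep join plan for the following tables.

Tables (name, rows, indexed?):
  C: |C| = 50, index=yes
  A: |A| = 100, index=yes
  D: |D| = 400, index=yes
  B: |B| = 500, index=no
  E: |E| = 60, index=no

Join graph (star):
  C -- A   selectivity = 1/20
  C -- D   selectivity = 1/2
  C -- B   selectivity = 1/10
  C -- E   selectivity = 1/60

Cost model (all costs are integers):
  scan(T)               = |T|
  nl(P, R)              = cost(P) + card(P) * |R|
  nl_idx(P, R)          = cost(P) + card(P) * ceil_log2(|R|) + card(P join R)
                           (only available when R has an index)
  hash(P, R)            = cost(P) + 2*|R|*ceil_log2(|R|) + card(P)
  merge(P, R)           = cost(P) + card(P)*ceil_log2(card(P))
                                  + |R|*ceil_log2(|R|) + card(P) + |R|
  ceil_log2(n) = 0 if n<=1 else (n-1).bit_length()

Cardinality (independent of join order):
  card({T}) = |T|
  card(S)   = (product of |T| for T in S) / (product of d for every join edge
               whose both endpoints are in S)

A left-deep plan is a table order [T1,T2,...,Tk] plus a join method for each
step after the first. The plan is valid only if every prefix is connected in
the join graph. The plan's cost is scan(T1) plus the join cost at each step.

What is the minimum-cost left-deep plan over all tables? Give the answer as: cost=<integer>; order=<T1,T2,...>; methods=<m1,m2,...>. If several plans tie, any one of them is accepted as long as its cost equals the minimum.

Selinger DP (subsets sized 1..n):
  {C}: scan cost=50, card=50
  {A}: scan cost=100, card=100
  {D}: scan cost=400, card=400
  {B}: scan cost=500, card=500
  {E}: scan cost=60, card=60
  {AC}: card=250; try (A,nl_idx)→650, (C,hash)→800, (C,nl_idx)→950, (A,merge)→1200, (C,merge)→1250, (A,hash)→1500 …(+2); best=650 via (A,nl_idx)
  {CD}: card=10000; try (C,hash)→1400, (D,merge)→4400, (C,merge)→4750, (D,hash)→7300, (D,nl_idx)→10500, (C,nl_idx)→12800 …(+2); best=1400 via (C,hash)
  {BC}: card=2500; try (C,hash)→1600, (B,merge)→5400, (C,merge)→5850, (C,nl_idx)→6000, (B,hash)→9100, (B,nl)→25050 …(+1); best=1600 via (C,hash)
  {CE}: card=50; try (C,nl_idx)→470, (C,hash)→720, (E,hash)→820, (E,merge)→820, (C,merge)→830, (E,nl)→3050 …(+1); best=470 via (C,nl_idx)
  {ACD}: card=50000; try (D,merge)→6900, (D,hash)→8100, (A,hash)→12800, (D,nl_idx)→52900, (D,nl)→100650, (A,nl_idx)→121400 …(+2); best=6900 via (D,merge)
  {ABC}: card=12500; try (A,hash)→5500, (B,merge)→7900, (B,hash)→9900, (A,nl_idx)→31600, (A,merge)→34900, (B,nl)→125650 …(+1); best=5500 via (A,hash)
  {ACE}: card=250; try (A,nl_idx)→1070, (E,hash)→1620, (A,merge)→1620, (A,hash)→1920, (E,merge)→3320, (A,nl)→5470 …(+1); best=1070 via (A,nl_idx)
  {BCD}: card=500000; try (D,hash)→11300, (B,hash)→20400, (D,merge)→38100, (B,merge)→156400, (D,nl_idx)→524100, (D,nl)→1001600 …(+1); best=11300 via (D,hash)
  {CDE}: card=10000; try (D,merge)→4820, (D,hash)→7720, (D,nl_idx)→10920, (E,hash)→12120, (D,nl)→20470, (E,merge)→151820 …(+1); best=4820 via (D,merge)
  {BCE}: card=2500; try (E,hash)→4820, (B,merge)→5820, (B,hash)→9520, (B,nl)→25470, (E,merge)→34520, (E,nl)→151600; best=4820 via (E,hash)
  {ABCD}: card=2500000; try (D,hash)→25200, (B,hash)→65900, (D,merge)→197000, (A,hash)→512700, (B,merge)→861900, (D,nl_idx)→2618000 …(+5); best=25200 via (D,hash)
  {ACDE}: card=50000; try (D,merge)→7320, (D,hash)→8520, (A,hash)→16220, (D,nl_idx)→53320, (E,hash)→57620, (D,nl)→101070 …(+5); best=7320 via (D,merge)
  {ABCE}: card=12500; try (B,merge)→8320, (A,hash)→8720, (B,hash)→10320, (E,hash)→18720, (A,nl_idx)→34820, (A,merge)→38120 …(+4); best=8320 via (B,merge)
  {BCDE}: card=500000; try (D,hash)→14520, (B,hash)→23820, (D,merge)→41320, (B,merge)→159820, (E,hash)→512020, (D,nl_idx)→527320 …(+4); best=14520 via (D,hash)
  {ABCDE}: card=2500000; try (D,hash)→28020, (B,hash)→66320, (D,merge)→199820, (A,hash)→515920, (B,merge)→862320, (E,hash)→2525920 …(+8); best=28020 via (D,hash)

cost=28020; order=E,C,A,B,D; methods=nl_idx,nl_idx,merge,hash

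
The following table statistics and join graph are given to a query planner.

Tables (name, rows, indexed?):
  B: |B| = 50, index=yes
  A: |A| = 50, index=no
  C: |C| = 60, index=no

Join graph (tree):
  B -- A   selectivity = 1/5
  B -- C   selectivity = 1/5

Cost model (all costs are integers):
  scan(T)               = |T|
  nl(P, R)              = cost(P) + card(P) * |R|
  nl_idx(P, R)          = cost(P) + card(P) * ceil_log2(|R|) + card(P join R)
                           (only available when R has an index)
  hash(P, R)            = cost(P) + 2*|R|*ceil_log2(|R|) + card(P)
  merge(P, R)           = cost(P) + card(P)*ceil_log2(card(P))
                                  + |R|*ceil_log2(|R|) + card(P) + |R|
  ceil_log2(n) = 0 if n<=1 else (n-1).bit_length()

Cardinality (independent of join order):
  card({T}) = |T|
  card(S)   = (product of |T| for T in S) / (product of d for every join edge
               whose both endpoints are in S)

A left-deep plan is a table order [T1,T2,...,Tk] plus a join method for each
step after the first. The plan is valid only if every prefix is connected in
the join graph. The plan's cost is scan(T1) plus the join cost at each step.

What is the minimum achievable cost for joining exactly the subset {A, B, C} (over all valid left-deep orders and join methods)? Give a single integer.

Selinger DP over subsets of {A,B,C}:
  {B}: scan cost=50, card=50
  {A}: scan cost=50, card=50
  {C}: scan cost=60, card=60
  {AB}: card=500; try (B,hash)→700, (A,hash)→700, (B,merge)→750, (A,merge)→750, (B,nl_idx)→850, (B,nl)→2550 …(+1); best=700 via (B,hash)
  {BC}: card=600; try (B,hash)→720, (C,hash)→820, (C,merge)→820, (B,merge)→830, (B,nl_idx)→1020, (C,nl)→3050 …(+1); best=720 via (B,hash)
  {ABC}: card=6000; try (C,hash)→1920, (A,hash)→1920, (C,merge)→6120, (A,merge)→7670, (C,nl)→30700, (A,nl)→30720; best=1920 via (C,hash)

1920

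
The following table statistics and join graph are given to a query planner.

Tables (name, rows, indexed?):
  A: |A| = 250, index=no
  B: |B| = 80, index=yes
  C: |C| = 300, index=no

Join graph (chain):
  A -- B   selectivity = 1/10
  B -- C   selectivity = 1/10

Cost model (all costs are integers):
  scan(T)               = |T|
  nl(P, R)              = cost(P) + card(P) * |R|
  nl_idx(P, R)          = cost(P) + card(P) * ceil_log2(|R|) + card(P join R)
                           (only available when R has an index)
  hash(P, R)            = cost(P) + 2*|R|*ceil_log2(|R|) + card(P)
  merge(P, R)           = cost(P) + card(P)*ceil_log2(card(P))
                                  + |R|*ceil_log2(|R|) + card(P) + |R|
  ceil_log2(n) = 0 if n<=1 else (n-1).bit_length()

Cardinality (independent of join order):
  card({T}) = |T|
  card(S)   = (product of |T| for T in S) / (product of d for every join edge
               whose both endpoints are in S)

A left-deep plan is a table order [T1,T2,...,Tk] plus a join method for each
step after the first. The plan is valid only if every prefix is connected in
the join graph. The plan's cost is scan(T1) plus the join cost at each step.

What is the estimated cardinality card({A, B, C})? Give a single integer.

60000

Tables in S: A(250), B(80), C(300)
Edges inside S: A-B(d=10), B-C(d=10)
numerator = 250 * 80 * 300 = 6000000
denominator = 10 * 10 = 100
card(S) = 6000000 / 100 = 60000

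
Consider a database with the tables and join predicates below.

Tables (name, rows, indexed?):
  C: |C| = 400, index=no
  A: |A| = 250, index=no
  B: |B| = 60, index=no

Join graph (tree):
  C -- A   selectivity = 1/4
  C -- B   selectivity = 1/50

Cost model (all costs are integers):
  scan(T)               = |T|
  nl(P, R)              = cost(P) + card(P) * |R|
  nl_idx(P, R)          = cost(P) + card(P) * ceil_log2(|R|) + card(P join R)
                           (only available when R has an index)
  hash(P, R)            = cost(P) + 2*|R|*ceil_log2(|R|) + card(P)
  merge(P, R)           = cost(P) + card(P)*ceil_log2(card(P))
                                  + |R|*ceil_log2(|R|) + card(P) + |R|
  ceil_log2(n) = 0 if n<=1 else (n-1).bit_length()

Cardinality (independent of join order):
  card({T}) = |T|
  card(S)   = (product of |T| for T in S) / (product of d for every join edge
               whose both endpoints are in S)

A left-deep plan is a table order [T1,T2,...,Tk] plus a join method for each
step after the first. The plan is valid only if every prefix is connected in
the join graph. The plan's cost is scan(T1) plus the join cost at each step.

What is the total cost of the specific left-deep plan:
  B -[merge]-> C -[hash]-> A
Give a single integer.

step 1: scan B: cost=60, card=60
step 2: join C via merge
    card(P join C) = 60*400/(50) = 480
    cost = 60 + 60*6 + 400*9 + 60 + 400 = 4480
step 3: join A via hash
    card(P join A) = 480*250/(4) = 30000
    cost = 4480 + 2*250*8 + 480 = 8960

8960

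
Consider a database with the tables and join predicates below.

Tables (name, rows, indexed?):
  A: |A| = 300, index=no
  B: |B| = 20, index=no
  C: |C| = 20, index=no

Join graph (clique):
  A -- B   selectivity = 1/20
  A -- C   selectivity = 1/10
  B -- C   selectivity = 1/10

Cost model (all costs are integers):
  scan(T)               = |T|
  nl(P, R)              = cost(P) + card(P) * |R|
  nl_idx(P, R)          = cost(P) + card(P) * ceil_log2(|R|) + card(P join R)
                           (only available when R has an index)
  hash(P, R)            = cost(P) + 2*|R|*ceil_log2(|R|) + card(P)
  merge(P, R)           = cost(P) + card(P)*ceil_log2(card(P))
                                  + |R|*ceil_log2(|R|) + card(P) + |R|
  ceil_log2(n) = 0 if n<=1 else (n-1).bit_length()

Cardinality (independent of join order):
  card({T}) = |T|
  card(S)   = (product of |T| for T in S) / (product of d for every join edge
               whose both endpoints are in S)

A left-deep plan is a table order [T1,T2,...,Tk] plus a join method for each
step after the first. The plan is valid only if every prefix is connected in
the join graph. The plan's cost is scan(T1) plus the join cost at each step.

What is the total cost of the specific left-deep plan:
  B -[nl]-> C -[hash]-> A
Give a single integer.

5860

step 1: scan B: cost=20, card=20
step 2: join C via nl
    card(P join C) = 20*20/(10) = 40
    cost = 20 + 20*20 = 420
step 3: join A via hash
    card(P join A) = 40*300/(20*10) = 60
    cost = 420 + 2*300*9 + 40 = 5860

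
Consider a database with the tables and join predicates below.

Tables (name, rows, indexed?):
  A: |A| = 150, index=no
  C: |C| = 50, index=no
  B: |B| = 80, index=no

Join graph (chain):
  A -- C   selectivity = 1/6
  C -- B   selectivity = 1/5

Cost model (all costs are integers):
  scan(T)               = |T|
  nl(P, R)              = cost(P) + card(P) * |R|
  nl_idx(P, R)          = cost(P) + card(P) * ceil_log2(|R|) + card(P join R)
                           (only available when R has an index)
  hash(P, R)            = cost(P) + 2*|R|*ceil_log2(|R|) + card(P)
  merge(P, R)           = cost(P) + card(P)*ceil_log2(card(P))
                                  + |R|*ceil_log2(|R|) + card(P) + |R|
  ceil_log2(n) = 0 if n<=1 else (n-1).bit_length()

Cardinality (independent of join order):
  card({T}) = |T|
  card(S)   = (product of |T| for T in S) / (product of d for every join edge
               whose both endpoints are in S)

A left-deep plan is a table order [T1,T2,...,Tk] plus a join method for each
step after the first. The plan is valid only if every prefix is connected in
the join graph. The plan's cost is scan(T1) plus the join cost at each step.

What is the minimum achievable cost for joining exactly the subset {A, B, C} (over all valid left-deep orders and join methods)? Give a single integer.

3270

Selinger DP over subsets of {A,B,C}:
  {A}: scan cost=150, card=150
  {C}: scan cost=50, card=50
  {B}: scan cost=80, card=80
  {AC}: card=1250; try (C,hash)→900, (A,merge)→1750, (C,merge)→1850, (A,hash)→2500, (A,nl)→7550, (C,nl)→7650; best=900 via (C,hash)
  {BC}: card=800; try (C,hash)→760, (B,merge)→1040, (C,merge)→1070, (B,hash)→1220, (B,nl)→4050, (C,nl)→4080; best=760 via (C,hash)
  {ABC}: card=20000; try (B,hash)→3270, (A,hash)→3960, (A,merge)→10910, (B,merge)→16540, (B,nl)→100900, (A,nl)→120760; best=3270 via (B,hash)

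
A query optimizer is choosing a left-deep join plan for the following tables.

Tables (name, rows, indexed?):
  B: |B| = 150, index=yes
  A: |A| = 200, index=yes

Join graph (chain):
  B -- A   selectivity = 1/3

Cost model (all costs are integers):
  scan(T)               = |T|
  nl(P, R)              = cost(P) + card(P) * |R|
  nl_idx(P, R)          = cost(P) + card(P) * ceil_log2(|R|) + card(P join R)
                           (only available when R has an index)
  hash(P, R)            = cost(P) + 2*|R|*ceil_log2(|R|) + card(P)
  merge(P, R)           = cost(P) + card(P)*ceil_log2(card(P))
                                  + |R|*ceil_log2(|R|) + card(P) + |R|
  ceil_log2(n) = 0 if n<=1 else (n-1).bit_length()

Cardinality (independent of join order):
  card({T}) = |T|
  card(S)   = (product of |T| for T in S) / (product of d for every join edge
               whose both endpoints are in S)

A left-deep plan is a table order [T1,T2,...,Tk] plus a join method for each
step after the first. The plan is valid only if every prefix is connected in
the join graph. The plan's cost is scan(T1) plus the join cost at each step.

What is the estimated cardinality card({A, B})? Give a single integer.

10000

Tables in S: A(200), B(150)
Edges inside S: B-A(d=3)
numerator = 200 * 150 = 30000
denominator = 3 = 3
card(S) = 30000 / 3 = 10000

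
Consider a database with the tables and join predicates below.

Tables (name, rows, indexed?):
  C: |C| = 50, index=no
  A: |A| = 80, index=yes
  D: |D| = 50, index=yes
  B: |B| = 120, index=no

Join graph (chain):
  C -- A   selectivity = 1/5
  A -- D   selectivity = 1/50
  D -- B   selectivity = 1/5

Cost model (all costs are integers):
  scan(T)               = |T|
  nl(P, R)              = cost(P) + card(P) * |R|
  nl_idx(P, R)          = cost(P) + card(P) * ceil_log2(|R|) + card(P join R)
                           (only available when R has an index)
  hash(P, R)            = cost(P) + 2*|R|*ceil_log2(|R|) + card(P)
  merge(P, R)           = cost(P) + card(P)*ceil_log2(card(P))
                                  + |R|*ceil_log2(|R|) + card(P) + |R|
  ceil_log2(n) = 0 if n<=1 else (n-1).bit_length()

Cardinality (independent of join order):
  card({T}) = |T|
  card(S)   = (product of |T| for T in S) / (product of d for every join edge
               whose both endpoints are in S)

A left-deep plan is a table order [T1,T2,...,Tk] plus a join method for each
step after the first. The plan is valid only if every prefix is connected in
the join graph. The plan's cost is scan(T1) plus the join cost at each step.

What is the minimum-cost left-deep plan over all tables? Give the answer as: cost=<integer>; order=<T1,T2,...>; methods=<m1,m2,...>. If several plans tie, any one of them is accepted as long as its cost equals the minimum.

cost=3640; order=D,A,C,B; methods=nl_idx,hash,hash

Selinger DP (subsets sized 1..n):
  {C}: scan cost=50, card=50
  {A}: scan cost=80, card=80
  {D}: scan cost=50, card=50
  {B}: scan cost=120, card=120
  {AC}: card=800; try (C,hash)→760, (A,merge)→1040, (C,merge)→1070, (A,nl_idx)→1200, (A,hash)→1220, (A,nl)→4050 …(+1); best=760 via (C,hash)
  {AD}: card=80; try (A,nl_idx)→480, (D,nl_idx)→640, (D,hash)→760, (A,merge)→1040, (D,merge)→1070, (A,hash)→1220 …(+2); best=480 via (A,nl_idx)
  {BD}: card=1200; try (D,hash)→840, (B,merge)→1360, (D,merge)→1430, (B,hash)→1780, (D,nl_idx)→2040, (B,nl)→6050 …(+1); best=840 via (D,hash)
  {ACD}: card=800; try (C,hash)→1160, (C,merge)→1470, (D,hash)→2160, (C,nl)→4480, (D,nl_idx)→6360, (D,merge)→9910 …(+1); best=1160 via (C,hash)
  {ABD}: card=1920; try (B,merge)→2080, (B,hash)→2240, (A,hash)→3160, (B,nl)→10080, (A,nl_idx)→11160, (A,merge)→15880 …(+1); best=2080 via (B,merge)
  {ABCD}: card=19200; try (B,hash)→3640, (C,hash)→4600, (B,merge)→10920, (C,merge)→25470, (B,nl)→97160, (C,nl)→98080; best=3640 via (B,hash)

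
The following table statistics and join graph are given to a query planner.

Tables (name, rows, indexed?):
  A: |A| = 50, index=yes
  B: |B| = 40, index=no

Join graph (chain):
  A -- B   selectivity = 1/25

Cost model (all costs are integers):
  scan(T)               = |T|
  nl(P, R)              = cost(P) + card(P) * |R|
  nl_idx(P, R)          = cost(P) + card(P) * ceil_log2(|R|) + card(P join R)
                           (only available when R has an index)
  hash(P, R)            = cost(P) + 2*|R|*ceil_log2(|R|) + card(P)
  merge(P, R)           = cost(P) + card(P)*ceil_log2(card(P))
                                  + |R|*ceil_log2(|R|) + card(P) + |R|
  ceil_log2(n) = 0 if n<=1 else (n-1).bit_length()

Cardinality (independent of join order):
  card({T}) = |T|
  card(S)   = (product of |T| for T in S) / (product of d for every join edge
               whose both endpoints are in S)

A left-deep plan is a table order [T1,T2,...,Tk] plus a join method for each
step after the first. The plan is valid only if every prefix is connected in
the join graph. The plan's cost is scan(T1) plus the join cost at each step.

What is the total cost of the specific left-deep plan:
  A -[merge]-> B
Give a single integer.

680

step 1: scan A: cost=50, card=50
step 2: join B via merge
    card(P join B) = 50*40/(25) = 80
    cost = 50 + 50*6 + 40*6 + 50 + 40 = 680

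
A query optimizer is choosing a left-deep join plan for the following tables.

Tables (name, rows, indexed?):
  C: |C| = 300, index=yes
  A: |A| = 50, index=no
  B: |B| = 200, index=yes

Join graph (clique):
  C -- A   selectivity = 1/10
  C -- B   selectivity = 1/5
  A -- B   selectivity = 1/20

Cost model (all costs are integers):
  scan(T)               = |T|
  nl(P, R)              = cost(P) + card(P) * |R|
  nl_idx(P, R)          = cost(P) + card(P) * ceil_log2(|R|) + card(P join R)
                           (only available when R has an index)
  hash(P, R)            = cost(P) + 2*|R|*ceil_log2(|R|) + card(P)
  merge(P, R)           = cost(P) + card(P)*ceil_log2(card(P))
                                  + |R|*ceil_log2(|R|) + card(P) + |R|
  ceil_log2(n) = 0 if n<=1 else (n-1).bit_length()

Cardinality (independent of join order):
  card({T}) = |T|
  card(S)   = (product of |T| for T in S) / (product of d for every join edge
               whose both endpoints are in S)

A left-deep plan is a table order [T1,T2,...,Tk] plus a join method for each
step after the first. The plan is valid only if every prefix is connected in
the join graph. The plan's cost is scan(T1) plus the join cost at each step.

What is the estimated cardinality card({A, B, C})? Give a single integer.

3000

Tables in S: A(50), B(200), C(300)
Edges inside S: C-A(d=10), C-B(d=5), A-B(d=20)
numerator = 50 * 200 * 300 = 3000000
denominator = 10 * 5 * 20 = 1000
card(S) = 3000000 / 1000 = 3000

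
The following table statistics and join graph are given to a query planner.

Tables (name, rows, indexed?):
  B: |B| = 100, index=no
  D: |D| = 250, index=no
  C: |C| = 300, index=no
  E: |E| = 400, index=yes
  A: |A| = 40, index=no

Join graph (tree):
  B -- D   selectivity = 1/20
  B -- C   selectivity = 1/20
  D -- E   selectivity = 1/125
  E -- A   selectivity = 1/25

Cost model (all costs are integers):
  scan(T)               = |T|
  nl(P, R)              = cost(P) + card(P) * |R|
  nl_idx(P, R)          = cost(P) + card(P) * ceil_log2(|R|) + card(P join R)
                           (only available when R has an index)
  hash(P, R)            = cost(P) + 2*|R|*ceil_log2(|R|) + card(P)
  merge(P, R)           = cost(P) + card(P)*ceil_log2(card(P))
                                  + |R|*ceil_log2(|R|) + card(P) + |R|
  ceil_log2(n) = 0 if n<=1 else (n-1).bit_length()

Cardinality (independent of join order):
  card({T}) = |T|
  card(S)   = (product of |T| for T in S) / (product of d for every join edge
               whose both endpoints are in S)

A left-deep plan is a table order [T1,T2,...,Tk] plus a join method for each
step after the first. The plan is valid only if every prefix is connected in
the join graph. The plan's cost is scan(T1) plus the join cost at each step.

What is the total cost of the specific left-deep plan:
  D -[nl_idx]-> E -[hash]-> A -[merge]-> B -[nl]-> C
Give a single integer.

1940740

step 1: scan D: cost=250, card=250
step 2: join E via nl_idx
    card(P join E) = 250*400/(125) = 800
    cost = 250 + 250*9 + 800 = 3300
step 3: join A via hash
    card(P join A) = 800*40/(25) = 1280
    cost = 3300 + 2*40*6 + 800 = 4580
step 4: join B via merge
    card(P join B) = 1280*100/(20) = 6400
    cost = 4580 + 1280*11 + 100*7 + 1280 + 100 = 20740
step 5: join C via nl
    card(P join C) = 6400*300/(20) = 96000
    cost = 20740 + 6400*300 = 1940740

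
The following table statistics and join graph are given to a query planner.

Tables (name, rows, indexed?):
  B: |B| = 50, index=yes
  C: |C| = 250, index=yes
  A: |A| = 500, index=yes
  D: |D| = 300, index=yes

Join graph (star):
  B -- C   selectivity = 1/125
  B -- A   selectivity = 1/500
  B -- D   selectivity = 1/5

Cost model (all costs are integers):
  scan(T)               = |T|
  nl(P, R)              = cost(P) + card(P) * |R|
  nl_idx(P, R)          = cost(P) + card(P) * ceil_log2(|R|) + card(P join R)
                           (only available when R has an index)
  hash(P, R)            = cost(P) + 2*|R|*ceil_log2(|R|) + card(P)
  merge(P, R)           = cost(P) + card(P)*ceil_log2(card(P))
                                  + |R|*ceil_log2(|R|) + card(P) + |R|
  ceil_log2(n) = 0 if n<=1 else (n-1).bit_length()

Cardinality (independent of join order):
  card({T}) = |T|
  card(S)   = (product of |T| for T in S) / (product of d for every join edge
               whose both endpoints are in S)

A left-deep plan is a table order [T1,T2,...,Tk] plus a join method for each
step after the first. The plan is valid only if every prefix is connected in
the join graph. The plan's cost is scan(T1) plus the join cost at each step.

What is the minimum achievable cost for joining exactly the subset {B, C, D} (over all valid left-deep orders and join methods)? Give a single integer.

4350

Selinger DP over subsets of {B,C,D}:
  {B}: scan cost=50, card=50
  {C}: scan cost=250, card=250
  {D}: scan cost=300, card=300
  {BC}: card=100; try (C,nl_idx)→550, (B,hash)→1100, (B,nl_idx)→1850, (C,merge)→2650, (B,merge)→2850, (C,hash)→4100 …(+2); best=550 via (C,nl_idx)
  {BD}: card=3000; try (B,hash)→1200, (D,merge)→3400, (D,nl_idx)→3500, (B,merge)→3650, (B,nl_idx)→5100, (D,hash)→5500 …(+2); best=1200 via (B,hash)
  {BCD}: card=6000; try (D,merge)→4350, (D,hash)→6050, (D,nl_idx)→7450, (C,hash)→8200, (D,nl)→30550, (C,nl_idx)→31200 …(+2); best=4350 via (D,merge)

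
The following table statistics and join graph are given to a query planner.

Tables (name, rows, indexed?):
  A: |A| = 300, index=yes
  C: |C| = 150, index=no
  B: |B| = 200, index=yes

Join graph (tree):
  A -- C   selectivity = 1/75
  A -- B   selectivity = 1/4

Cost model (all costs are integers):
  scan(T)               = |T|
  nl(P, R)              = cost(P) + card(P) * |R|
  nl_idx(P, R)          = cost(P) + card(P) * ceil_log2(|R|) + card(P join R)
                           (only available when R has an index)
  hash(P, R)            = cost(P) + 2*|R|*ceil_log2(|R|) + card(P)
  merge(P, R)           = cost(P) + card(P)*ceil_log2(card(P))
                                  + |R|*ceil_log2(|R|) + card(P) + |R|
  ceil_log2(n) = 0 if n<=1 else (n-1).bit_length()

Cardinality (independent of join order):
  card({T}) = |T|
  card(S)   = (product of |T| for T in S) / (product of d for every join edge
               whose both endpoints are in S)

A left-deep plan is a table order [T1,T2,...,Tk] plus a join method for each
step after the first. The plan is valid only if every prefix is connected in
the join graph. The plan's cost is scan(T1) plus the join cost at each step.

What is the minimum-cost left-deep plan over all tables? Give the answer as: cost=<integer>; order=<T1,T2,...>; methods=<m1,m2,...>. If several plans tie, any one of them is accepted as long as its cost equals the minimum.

cost=5900; order=C,A,B; methods=nl_idx,hash

Selinger DP (subsets sized 1..n):
  {A}: scan cost=300, card=300
  {C}: scan cost=150, card=150
  {B}: scan cost=200, card=200
  {AC}: card=600; try (A,nl_idx)→2100, (C,hash)→3000, (A,merge)→4500, (C,merge)→4650, (A,hash)→5700, (A,nl)→45150 …(+1); best=2100 via (A,nl_idx)
  {AB}: card=15000; try (B,hash)→3800, (A,merge)→5000, (B,merge)→5100, (A,hash)→5800, (A,nl_idx)→17000, (B,nl_idx)→17700 …(+2); best=3800 via (B,hash)
  {ABC}: card=30000; try (B,hash)→5900, (B,merge)→10500, (C,hash)→21200, (B,nl_idx)→36900, (B,nl)→122100, (C,merge)→230150 …(+1); best=5900 via (B,hash)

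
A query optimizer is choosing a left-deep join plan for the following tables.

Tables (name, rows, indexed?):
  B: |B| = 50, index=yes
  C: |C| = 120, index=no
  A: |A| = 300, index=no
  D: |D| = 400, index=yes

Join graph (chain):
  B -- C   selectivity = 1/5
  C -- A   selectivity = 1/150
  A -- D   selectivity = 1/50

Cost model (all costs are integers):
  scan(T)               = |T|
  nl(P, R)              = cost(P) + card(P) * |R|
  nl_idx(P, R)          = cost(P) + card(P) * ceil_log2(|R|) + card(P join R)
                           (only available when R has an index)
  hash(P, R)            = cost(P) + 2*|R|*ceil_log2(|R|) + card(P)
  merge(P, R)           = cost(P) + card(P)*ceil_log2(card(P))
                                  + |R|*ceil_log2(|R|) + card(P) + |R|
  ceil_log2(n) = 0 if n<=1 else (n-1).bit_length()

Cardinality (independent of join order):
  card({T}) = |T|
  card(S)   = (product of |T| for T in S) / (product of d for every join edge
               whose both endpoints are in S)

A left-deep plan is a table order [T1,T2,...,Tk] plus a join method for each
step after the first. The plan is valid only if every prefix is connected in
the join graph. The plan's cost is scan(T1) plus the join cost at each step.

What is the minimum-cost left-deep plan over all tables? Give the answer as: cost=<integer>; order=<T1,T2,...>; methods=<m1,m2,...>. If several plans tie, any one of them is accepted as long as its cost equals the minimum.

cost=8880; order=A,C,D,B; methods=hash,nl_idx,hash

Selinger DP (subsets sized 1..n):
  {B}: scan cost=50, card=50
  {C}: scan cost=120, card=120
  {A}: scan cost=300, card=300
  {D}: scan cost=400, card=400
  {BC}: card=1200; try (B,hash)→840, (C,merge)→1360, (B,merge)→1430, (C,hash)→1780, (B,nl_idx)→2040, (C,nl)→6050 …(+1); best=840 via (B,hash)
  {AC}: card=240; try (C,hash)→2280, (A,merge)→4080, (C,merge)→4260, (A,hash)→5640, (A,nl)→36120, (C,nl)→36300; best=2280 via (C,hash)
  {AD}: card=2400; try (D,nl_idx)→5400, (A,hash)→6200, (D,merge)→7300, (A,merge)→7400, (D,hash)→7800, (D,nl)→120300 …(+1); best=5400 via (D,nl_idx)
  {ABC}: card=2400; try (B,hash)→3120, (B,merge)→4790, (B,nl_idx)→6120, (A,hash)→7440, (B,nl)→14280, (A,merge)→18240 …(+1); best=3120 via (B,hash)
  {ACD}: card=1920; try (D,nl_idx)→6360, (D,merge)→8440, (C,hash)→9480, (D,hash)→9720, (C,merge)→37560, (D,nl)→98280 …(+1); best=6360 via (D,nl_idx)
  {ABCD}: card=19200; try (B,hash)→8880, (D,hash)→12720, (B,merge)→29750, (B,nl_idx)→37080, (D,merge)→38320, (D,nl_idx)→43920 …(+2); best=8880 via (B,hash)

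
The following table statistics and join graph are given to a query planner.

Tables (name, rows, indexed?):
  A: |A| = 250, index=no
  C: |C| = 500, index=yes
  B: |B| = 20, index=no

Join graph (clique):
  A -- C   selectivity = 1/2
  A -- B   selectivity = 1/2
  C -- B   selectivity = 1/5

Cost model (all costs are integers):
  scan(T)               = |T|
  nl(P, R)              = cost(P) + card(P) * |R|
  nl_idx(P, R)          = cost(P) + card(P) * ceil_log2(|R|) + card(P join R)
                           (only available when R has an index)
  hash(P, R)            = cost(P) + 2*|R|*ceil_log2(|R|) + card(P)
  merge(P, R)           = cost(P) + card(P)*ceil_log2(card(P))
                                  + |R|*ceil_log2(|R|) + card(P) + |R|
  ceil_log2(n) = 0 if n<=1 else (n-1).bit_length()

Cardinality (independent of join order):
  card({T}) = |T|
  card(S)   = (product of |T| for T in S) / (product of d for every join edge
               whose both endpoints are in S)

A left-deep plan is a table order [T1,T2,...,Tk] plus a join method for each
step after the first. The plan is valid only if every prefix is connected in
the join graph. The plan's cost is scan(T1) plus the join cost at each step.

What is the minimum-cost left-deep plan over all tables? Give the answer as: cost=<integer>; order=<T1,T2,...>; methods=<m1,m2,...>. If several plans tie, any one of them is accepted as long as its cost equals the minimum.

Selinger DP (subsets sized 1..n):
  {A}: scan cost=250, card=250
  {C}: scan cost=500, card=500
  {B}: scan cost=20, card=20
  {AC}: card=62500; try (A,hash)→5000, (C,merge)→7500, (A,merge)→7750, (C,hash)→9500, (C,nl_idx)→65000, (C,nl)→125250 …(+1); best=5000 via (A,hash)
  {AB}: card=2500; try (B,hash)→700, (A,merge)→2390, (B,merge)→2620, (A,hash)→4040, (A,nl)→5020, (B,nl)→5250; best=700 via (B,hash)
  {BC}: card=2000; try (B,hash)→1200, (C,nl_idx)→2200, (C,merge)→5140, (B,merge)→5620, (C,hash)→9040, (C,nl)→10020 …(+1); best=1200 via (B,hash)
  {ABC}: card=125000; try (A,hash)→7200, (C,hash)→12200, (A,merge)→27450, (C,merge)→38200, (B,hash)→67700, (C,nl_idx)→148200 …(+4); best=7200 via (A,hash)

cost=7200; order=C,B,A; methods=hash,hash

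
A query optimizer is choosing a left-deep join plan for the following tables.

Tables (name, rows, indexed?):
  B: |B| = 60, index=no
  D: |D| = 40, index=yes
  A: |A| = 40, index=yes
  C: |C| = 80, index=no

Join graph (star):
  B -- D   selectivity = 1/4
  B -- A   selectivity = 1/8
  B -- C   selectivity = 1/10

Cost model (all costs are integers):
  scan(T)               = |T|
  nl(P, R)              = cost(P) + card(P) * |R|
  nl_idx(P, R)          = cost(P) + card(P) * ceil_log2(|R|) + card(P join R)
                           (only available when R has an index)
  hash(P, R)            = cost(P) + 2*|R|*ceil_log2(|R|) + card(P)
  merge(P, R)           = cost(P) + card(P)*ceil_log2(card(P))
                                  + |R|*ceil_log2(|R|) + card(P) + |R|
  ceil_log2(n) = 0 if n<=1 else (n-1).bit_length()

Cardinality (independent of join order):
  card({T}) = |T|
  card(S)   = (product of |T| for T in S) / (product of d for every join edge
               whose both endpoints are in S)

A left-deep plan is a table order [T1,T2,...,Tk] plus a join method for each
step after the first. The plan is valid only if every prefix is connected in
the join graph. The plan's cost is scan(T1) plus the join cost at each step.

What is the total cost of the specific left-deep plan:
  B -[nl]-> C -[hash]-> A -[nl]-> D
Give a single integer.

101820

step 1: scan B: cost=60, card=60
step 2: join C via nl
    card(P join C) = 60*80/(10) = 480
    cost = 60 + 60*80 = 4860
step 3: join A via hash
    card(P join A) = 480*40/(8) = 2400
    cost = 4860 + 2*40*6 + 480 = 5820
step 4: join D via nl
    card(P join D) = 2400*40/(4) = 24000
    cost = 5820 + 2400*40 = 101820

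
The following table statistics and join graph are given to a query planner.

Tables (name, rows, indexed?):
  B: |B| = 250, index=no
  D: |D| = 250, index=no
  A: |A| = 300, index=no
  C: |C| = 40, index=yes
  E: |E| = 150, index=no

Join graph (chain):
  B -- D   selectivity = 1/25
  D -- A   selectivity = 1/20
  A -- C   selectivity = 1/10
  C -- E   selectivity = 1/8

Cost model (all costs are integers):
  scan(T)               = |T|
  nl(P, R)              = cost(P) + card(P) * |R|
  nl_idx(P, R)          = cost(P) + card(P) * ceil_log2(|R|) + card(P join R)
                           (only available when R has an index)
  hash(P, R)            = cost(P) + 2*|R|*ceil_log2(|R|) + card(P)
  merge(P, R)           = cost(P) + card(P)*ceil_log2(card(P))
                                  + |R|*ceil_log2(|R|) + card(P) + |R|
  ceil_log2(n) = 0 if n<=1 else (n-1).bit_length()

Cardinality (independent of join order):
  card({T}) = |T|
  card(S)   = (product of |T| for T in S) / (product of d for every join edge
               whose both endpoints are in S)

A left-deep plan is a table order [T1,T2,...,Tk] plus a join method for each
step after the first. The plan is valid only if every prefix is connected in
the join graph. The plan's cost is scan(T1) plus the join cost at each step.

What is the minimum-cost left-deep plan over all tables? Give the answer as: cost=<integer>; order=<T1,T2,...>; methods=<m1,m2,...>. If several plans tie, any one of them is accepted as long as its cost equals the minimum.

Selinger DP (subsets sized 1..n):
  {B}: scan cost=250, card=250
  {D}: scan cost=250, card=250
  {A}: scan cost=300, card=300
  {C}: scan cost=40, card=40
  {E}: scan cost=150, card=150
  {BD}: card=2500; try (D,hash)→4500, (B,hash)→4500, (D,merge)→4750, (B,merge)→4750, (D,nl)→62750, (B,nl)→62750; best=4500 via (D,hash)
  {AD}: card=3750; try (D,hash)→4600, (A,merge)→5500, (D,merge)→5550, (A,hash)→5900, (A,nl)→75250, (D,nl)→75300; best=4600 via (D,hash)
  {AC}: card=1200; try (C,hash)→1080, (C,nl_idx)→3300, (A,merge)→3320, (C,merge)→3580, (A,hash)→5480, (A,nl)→12040 …(+1); best=1080 via (C,hash)
  {CE}: card=750; try (C,hash)→780, (E,merge)→1670, (C,merge)→1780, (C,nl_idx)→1800, (E,hash)→2480, (E,nl)→6040 …(+1); best=780 via (C,hash)
  {ABD}: card=37500; try (B,hash)→12350, (A,hash)→12400, (A,merge)→40000, (B,merge)→55600, (A,nl)→754500, (B,nl)→942100; best=12350 via (B,hash)
  {ACD}: card=15000; try (D,hash)→6280, (C,hash)→8830, (D,merge)→17730, (C,nl_idx)→42100, (C,merge)→53630, (C,nl)→154600 …(+1); best=6280 via (D,hash)
  {ACE}: card=22500; try (E,hash)→4680, (A,hash)→6930, (A,merge)→12030, (E,merge)→16830, (E,nl)→181080, (A,nl)→225780; best=4680 via (E,hash)
  {ABCD}: card=150000; try (B,hash)→25280, (C,hash)→50330, (B,merge)→233530, (C,nl_idx)→387350, (C,merge)→650130, (C,nl)→1512350 …(+1); best=25280 via (B,hash)
  {ACDE}: card=281250; try (E,hash)→23680, (D,hash)→31180, (E,merge)→232630, (D,merge)→366930, (E,nl)→2256280, (D,nl)→5629680; best=23680 via (E,hash)
  {ABCDE}: card=2812500; try (E,hash)→177680, (B,hash)→308930, (E,merge)→2876630, (B,merge)→5650930, (E,nl)→22525280, (B,nl)→70336180; best=177680 via (E,hash)

cost=177680; order=A,C,D,B,E; methods=hash,hash,hash,hash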